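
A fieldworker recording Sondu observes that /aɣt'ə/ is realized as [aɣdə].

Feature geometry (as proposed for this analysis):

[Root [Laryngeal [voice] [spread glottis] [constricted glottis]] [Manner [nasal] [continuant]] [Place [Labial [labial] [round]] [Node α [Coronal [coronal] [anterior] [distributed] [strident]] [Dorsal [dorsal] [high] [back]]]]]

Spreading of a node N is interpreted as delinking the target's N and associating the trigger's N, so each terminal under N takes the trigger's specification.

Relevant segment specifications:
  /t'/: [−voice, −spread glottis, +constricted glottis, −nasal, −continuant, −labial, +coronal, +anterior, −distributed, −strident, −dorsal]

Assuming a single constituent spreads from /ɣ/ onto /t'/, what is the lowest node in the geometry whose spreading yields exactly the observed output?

Feature comparison: [voice], [constricted glottis] differ between /t'/ and [d]; the remaining terminals match.
In this geometry the lowest node dominating all of them is Laryngeal: every daughter of Laryngeal dominates only a proper subset, so no lower node suffices.
Spreading Laryngeal from /ɣ/ overwrites each of those terminals with /ɣ/'s values, yielding exactly [d].
[continuant], [dorsal] — on which /ɣ/ differs from /t'/ — are unchanged, so Root cannot have spread; the constituent is no larger than Laryngeal.

Laryngeal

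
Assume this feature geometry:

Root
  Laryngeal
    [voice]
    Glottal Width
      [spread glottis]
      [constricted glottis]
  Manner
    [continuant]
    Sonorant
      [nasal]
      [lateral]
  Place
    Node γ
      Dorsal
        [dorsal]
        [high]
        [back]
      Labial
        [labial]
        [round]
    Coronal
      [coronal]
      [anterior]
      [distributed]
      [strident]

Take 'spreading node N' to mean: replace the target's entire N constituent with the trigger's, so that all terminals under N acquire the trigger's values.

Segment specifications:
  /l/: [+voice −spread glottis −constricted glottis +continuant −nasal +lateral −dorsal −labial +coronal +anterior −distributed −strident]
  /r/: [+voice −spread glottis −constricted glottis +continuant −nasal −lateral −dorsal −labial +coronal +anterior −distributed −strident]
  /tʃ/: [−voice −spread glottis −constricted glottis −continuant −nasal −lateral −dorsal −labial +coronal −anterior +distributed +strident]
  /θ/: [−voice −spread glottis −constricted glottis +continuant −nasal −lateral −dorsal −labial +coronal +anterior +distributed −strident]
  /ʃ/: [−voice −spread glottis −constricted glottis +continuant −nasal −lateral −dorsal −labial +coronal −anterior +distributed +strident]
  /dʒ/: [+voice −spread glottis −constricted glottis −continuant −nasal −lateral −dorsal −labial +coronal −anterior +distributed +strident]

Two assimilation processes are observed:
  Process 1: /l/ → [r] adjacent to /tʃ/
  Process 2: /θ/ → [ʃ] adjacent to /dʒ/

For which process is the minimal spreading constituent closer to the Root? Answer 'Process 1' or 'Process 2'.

Process 1: the feature that changes is [lateral]; the minimal node is [lateral] (depth 3).
Process 2 alters [anterior], [strident]; the lowest common ancestor is Coronal (depth 2 from Root).
Coronal is closer to Root than [lateral], so Process 2 spreads the higher node.

Process 2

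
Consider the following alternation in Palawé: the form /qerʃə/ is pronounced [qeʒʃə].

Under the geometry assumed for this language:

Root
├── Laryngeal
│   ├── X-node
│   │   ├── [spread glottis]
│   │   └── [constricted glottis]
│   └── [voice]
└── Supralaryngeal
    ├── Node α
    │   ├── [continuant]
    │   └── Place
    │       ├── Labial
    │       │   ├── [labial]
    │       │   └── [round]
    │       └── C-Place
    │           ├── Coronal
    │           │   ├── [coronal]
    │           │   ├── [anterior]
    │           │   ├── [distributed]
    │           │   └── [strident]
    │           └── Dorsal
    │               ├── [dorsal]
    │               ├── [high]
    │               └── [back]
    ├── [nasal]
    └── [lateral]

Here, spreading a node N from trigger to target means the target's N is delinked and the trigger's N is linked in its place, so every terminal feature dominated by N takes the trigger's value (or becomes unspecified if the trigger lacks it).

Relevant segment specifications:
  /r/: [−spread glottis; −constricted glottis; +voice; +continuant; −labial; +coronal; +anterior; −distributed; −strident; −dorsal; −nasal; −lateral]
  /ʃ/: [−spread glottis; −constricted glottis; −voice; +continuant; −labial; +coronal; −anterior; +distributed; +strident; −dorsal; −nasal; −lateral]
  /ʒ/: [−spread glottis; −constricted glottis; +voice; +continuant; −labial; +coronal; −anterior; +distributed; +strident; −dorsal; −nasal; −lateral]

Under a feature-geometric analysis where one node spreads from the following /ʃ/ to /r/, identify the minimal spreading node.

Coronal

Feature comparison: [anterior], [distributed], [strident] differ between /r/ and [ʒ]; the remaining terminals match.
In this geometry the lowest node dominating all of them is Coronal: every daughter of Coronal dominates only a proper subset, so no lower node suffices.
Delinking /r/'s Coronal and associating /ʃ/'s Coronal gives precisely the feature bundle of [ʒ].
[voice] stays as in /r/ although /ʃ/ differs there, so no node dominating it spread; among the remaining candidates Coronal is the lowest that derives the output.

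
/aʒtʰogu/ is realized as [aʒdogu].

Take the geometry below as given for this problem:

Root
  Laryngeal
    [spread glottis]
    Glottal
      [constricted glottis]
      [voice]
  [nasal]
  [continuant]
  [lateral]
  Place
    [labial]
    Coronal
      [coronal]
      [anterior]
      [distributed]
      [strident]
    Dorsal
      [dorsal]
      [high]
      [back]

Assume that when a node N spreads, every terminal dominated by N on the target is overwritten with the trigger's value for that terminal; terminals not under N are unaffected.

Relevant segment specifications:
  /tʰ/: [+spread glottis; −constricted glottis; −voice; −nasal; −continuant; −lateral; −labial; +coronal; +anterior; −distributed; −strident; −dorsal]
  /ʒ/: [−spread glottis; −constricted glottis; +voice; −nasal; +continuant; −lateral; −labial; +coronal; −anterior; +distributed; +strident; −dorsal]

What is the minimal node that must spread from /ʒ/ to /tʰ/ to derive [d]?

Laryngeal

Feature comparison: [voice], [spread glottis] differ between /tʰ/ and [d]; the remaining terminals match.
The smallest constituent containing every changed terminal is Laryngeal — each of its daughters lacks at least one of the affected features.
Delinking /tʰ/'s Laryngeal and associating /ʒ/'s Laryngeal gives precisely the feature bundle of [d].
Had Root spread, [anterior], [continuant] would have taken /ʒ/'s values; they stay as in /tʰ/, confirming the spreading constituent is exactly Laryngeal.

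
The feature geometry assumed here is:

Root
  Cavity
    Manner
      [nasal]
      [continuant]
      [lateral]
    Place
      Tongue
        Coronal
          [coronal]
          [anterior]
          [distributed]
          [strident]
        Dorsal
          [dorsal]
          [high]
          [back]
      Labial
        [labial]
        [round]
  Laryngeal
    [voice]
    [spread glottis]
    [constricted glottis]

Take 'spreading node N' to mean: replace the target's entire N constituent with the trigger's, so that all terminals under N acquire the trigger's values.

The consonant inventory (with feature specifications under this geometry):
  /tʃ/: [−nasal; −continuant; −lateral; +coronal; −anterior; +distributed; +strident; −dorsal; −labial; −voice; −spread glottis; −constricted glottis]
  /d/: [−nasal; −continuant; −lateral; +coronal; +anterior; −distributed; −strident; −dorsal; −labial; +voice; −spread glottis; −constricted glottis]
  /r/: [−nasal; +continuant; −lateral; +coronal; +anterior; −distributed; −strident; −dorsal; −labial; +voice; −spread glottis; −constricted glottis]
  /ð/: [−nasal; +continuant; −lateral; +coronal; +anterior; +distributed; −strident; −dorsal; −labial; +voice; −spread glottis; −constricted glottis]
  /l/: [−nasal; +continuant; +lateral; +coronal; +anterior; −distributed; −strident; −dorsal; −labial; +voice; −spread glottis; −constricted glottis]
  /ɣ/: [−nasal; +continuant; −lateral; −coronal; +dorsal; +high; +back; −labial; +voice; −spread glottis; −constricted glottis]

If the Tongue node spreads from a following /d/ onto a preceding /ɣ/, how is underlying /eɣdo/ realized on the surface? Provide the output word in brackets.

Tongue immediately or transitively dominates [coronal], [anterior], [distributed], [strident], [dorsal], [high], [back].
The target acquires /d/'s values for everything under Tongue — [+coronal], [+anterior], [−distributed], [−strident], [−dorsal] — while keeping its own [nasal], [continuant], [lateral], ….
The resulting bundle matches /r/ in the inventory; substituting it for /ɣ/ gives [erdo].

[erdo]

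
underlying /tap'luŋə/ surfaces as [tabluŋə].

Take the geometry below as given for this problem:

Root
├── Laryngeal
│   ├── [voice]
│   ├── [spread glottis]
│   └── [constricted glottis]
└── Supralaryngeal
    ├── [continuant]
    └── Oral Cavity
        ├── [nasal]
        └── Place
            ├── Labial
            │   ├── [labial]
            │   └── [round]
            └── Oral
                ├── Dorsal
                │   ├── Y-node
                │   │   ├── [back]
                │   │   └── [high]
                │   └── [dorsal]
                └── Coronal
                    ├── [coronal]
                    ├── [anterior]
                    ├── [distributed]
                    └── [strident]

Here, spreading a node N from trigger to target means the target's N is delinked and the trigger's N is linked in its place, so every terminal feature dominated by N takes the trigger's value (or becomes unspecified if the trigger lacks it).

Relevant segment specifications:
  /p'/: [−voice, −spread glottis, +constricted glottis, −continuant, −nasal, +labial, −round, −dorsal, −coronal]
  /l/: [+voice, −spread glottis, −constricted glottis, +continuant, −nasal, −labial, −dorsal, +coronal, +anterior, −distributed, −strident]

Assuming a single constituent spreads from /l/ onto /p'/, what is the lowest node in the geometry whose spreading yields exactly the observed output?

The alternation /p'/ → [b] changes [voice], [constricted glottis] and nothing else.
These terminals are all dominated by Laryngeal, and no proper subconstituent of Laryngeal covers them all; Laryngeal is their lowest common ancestor.
If Laryngeal spreads, every terminal under it takes /l/'s value, producing [b] as observed.
Had Root spread, [continuant], [labial] would have taken /l/'s values; they stay as in /p'/, confirming the spreading constituent is exactly Laryngeal.

Laryngeal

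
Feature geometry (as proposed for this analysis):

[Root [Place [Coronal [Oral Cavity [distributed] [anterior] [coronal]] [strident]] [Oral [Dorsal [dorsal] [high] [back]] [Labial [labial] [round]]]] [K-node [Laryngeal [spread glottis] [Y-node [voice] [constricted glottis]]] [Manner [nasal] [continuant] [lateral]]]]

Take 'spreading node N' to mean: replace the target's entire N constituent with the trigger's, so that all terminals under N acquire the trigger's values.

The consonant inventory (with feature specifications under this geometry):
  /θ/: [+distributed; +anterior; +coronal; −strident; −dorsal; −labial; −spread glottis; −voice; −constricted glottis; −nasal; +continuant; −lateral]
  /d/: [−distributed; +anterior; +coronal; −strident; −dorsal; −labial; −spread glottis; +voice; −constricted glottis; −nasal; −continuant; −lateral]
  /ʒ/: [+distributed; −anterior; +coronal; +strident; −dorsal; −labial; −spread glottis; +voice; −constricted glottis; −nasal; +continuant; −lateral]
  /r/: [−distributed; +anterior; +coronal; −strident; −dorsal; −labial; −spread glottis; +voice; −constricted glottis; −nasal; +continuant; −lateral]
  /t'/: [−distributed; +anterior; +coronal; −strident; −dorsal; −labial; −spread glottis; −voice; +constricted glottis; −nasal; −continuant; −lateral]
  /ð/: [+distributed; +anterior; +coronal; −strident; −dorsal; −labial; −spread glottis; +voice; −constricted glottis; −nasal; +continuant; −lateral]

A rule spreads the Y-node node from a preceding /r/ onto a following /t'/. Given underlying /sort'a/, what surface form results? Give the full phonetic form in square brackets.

The Y-node node dominates the terminals [voice], [constricted glottis].
After delinking /t'/'s Y-node and linking /r/'s, the affected terminals become [+voice], [−constricted glottis]; [distributed], [anterior], [coronal], … (outside Y-node) are retained from /t'/.
This feature bundle is that of [d], so /sort'a/ surfaces as [sorda].

[sorda]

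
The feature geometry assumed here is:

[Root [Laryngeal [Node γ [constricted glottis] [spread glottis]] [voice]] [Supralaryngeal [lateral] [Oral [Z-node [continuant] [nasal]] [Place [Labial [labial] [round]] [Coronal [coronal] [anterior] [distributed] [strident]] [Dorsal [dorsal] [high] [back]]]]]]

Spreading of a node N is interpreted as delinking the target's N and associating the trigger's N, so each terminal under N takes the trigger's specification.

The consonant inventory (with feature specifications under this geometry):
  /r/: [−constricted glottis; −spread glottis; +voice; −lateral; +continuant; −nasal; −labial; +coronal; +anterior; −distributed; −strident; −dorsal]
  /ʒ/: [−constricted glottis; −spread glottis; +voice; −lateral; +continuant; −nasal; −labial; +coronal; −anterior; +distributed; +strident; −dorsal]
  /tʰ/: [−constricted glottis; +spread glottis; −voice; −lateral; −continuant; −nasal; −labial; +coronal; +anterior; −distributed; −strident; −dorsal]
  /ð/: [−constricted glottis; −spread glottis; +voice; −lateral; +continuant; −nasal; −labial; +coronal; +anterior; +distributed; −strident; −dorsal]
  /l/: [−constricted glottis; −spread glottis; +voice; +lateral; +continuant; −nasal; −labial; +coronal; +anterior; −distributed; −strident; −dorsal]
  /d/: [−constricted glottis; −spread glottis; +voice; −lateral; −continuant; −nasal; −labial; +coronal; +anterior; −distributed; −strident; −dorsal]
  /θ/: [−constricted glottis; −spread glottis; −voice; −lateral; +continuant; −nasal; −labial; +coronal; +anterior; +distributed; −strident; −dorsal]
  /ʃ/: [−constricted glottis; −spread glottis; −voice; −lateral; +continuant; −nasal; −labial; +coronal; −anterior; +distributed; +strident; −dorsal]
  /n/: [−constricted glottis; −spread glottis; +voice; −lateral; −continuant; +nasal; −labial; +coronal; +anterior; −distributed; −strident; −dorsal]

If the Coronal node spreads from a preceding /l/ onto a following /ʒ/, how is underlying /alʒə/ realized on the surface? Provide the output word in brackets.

Coronal immediately or transitively dominates [coronal], [anterior], [distributed], [strident].
Spreading Coronal from /l/ onto /ʒ/ replaces those values with /l/'s: [+coronal], [+anterior], [−distributed], [−strident]. Features outside Coronal ([constricted glottis], [spread glottis], [voice], …) stay as in /ʒ/.
This feature bundle is that of [r], so /alʒə/ surfaces as [alrə].

[alrə]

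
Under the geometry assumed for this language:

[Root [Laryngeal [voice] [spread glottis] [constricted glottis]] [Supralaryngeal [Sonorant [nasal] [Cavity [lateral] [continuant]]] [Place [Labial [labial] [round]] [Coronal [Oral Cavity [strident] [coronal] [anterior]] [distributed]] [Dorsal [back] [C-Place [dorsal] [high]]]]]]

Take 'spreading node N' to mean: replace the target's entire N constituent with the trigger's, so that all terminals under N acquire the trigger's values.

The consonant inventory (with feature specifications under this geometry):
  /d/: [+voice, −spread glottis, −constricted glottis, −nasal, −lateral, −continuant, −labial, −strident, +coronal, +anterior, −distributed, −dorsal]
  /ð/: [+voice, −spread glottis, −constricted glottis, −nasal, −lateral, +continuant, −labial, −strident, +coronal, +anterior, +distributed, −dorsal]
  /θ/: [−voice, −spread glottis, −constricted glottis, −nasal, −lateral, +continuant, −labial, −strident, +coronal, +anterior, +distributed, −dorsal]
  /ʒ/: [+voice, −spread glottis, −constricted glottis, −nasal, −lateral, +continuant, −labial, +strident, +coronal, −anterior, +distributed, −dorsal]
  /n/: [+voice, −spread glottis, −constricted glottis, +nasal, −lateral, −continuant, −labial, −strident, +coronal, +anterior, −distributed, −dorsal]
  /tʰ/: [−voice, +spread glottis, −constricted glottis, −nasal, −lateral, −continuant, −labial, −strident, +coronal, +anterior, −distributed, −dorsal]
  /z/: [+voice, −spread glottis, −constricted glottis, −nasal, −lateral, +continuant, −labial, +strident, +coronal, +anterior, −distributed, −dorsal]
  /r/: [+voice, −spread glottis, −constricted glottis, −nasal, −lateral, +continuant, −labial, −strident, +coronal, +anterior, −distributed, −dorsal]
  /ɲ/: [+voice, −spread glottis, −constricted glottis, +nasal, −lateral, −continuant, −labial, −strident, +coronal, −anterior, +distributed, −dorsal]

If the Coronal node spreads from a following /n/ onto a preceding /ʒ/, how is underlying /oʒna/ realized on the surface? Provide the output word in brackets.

[orna]

Terminals under Coronal in this geometry: [strident], [coronal], [anterior], [distributed].
The target acquires /n/'s values for everything under Coronal — [−strident], [+coronal], [+anterior], [−distributed] — while keeping its own [voice], [spread glottis], [constricted glottis], ….
Among the inventory, only /r/ has exactly this specification, giving the surface form [orna].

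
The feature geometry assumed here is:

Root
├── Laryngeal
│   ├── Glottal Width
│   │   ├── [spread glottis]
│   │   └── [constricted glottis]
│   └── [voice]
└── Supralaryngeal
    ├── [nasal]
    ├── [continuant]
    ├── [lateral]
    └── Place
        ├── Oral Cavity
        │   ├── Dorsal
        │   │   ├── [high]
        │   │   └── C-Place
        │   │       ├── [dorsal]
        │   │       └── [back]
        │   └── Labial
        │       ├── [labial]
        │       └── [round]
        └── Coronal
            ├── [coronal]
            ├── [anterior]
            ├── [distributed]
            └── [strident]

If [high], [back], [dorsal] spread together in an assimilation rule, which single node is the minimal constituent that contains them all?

[high] is immediately dominated by Dorsal.
[back] is immediately dominated by C-Place.
[dorsal] is immediately dominated by C-Place.
The listed terminals split across distinct daughters of Dorsal, so Dorsal itself is the smallest node containing them all.

Dorsal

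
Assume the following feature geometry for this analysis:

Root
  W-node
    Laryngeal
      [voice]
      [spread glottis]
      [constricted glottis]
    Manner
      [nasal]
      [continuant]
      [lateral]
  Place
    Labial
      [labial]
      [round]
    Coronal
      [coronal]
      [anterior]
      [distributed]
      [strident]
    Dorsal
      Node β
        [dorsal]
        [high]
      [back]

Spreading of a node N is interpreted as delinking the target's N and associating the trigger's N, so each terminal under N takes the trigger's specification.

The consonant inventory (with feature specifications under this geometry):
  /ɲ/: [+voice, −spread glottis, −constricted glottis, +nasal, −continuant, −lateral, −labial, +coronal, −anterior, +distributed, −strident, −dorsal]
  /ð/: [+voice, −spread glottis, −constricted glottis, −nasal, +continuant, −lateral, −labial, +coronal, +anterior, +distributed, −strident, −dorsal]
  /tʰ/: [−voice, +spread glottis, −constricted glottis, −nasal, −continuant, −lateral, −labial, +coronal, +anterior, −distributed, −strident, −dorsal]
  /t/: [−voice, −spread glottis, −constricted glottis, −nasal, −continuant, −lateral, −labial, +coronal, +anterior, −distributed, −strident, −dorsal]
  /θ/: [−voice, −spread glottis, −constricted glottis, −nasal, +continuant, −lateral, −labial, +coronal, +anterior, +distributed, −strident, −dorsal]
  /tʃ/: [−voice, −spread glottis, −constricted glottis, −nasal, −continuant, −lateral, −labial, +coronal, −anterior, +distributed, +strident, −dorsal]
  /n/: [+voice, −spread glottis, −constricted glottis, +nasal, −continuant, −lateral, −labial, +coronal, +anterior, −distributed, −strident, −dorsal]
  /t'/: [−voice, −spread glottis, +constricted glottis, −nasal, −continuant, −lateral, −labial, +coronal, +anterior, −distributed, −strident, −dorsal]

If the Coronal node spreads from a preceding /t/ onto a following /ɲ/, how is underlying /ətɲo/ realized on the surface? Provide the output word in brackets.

[ətno]

Coronal immediately or transitively dominates [coronal], [anterior], [distributed], [strident].
After delinking /ɲ/'s Coronal and linking /t/'s, the affected terminals become [+coronal], [+anterior], [−distributed], [−strident]; [voice], [spread glottis], [constricted glottis], … (outside Coronal) are retained from /ɲ/.
Among the inventory, only /n/ has exactly this specification, giving the surface form [ətno].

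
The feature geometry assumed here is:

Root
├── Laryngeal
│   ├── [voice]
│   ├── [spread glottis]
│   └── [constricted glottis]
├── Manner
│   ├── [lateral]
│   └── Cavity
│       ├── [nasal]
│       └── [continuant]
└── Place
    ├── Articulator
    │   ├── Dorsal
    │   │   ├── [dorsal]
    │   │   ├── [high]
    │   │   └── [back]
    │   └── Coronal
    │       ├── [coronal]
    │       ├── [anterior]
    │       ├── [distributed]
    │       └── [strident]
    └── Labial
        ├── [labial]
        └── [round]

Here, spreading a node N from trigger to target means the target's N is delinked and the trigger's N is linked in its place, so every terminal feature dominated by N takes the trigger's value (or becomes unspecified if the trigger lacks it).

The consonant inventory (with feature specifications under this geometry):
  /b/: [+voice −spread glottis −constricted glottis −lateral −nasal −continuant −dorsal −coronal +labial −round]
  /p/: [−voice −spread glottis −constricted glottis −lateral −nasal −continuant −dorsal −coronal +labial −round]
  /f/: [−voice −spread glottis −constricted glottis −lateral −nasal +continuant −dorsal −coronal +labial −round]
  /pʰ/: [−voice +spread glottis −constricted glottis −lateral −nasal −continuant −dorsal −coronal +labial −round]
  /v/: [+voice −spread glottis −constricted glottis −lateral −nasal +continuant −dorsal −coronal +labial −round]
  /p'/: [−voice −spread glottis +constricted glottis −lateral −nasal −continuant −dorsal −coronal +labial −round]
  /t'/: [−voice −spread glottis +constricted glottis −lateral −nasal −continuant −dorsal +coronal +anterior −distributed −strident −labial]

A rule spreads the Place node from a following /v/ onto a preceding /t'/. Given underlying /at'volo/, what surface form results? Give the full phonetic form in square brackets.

[ap'volo]

Terminals under Place in this geometry: [dorsal], [high], [back], [coronal], [anterior], [distributed], [strident], [labial], [round].
Spreading Place from /v/ onto /t'/ replaces those values with /v/'s: [−dorsal], [−coronal], [+labial], [−round]. Features outside Place ([voice], [spread glottis], [constricted glottis], …) stay as in /t'/.
Among the inventory, only /p'/ has exactly this specification, giving the surface form [ap'volo].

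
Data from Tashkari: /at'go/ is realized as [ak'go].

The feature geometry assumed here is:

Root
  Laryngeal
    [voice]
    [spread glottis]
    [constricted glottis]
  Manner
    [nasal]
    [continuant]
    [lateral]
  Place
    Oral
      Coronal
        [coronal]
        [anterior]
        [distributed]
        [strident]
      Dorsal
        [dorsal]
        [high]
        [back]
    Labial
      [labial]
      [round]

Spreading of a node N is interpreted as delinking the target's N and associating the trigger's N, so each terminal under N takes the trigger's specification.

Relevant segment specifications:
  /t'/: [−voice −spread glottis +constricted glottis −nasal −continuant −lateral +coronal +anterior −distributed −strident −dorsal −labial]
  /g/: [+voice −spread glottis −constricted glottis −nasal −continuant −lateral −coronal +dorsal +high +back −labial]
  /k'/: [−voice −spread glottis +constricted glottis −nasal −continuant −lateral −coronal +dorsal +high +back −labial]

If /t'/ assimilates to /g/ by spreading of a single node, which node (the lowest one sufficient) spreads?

Oral

The alternation /t'/ → [k'] changes [coronal], [anterior], [distributed], [strident], [dorsal], [high], [back] and nothing else.
Tracing each changed feature up the tree, the paths first meet at Oral; any lower node misses at least one of them.
If Oral spreads, every terminal under it takes /g/'s value, producing [k'] as observed.
[constricted glottis], [voice] stay as in /t'/ although /g/ differs there, so no node dominating them spread; among the remaining candidates Oral is the lowest that derives the output.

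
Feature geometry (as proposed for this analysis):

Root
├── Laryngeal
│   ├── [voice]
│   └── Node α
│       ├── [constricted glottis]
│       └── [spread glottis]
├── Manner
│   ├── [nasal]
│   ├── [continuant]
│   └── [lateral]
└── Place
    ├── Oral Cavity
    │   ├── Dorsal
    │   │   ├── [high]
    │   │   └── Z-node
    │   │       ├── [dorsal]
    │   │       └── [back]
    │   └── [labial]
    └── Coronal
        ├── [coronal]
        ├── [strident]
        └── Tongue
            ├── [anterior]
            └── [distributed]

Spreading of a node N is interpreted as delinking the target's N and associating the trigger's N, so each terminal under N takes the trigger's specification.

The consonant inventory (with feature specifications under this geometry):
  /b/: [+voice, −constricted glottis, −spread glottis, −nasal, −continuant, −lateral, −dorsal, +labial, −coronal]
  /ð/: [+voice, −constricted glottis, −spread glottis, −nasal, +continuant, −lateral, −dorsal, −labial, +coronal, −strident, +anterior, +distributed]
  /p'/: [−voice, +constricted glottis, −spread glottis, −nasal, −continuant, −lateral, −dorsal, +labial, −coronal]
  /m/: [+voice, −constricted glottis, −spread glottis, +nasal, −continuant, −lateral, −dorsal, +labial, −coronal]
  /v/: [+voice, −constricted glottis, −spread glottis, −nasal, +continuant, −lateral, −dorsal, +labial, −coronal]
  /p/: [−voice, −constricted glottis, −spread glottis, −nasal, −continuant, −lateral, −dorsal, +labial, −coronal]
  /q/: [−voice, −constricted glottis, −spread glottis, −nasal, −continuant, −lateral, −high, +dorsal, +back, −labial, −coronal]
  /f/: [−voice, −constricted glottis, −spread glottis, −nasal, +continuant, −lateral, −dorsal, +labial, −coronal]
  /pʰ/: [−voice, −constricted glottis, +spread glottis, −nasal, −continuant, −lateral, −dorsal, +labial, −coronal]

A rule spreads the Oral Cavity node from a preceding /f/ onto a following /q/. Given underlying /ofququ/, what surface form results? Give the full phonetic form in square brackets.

Terminals under Oral Cavity in this geometry: [high], [dorsal], [back], [labial].
The target acquires /f/'s values for everything under Oral Cavity — [−dorsal], [+labial] — while keeping its own [voice], [constricted glottis], [spread glottis], ….
The resulting bundle matches /p/ in the inventory; substituting it for /q/ gives [ofpuqu].

[ofpuqu]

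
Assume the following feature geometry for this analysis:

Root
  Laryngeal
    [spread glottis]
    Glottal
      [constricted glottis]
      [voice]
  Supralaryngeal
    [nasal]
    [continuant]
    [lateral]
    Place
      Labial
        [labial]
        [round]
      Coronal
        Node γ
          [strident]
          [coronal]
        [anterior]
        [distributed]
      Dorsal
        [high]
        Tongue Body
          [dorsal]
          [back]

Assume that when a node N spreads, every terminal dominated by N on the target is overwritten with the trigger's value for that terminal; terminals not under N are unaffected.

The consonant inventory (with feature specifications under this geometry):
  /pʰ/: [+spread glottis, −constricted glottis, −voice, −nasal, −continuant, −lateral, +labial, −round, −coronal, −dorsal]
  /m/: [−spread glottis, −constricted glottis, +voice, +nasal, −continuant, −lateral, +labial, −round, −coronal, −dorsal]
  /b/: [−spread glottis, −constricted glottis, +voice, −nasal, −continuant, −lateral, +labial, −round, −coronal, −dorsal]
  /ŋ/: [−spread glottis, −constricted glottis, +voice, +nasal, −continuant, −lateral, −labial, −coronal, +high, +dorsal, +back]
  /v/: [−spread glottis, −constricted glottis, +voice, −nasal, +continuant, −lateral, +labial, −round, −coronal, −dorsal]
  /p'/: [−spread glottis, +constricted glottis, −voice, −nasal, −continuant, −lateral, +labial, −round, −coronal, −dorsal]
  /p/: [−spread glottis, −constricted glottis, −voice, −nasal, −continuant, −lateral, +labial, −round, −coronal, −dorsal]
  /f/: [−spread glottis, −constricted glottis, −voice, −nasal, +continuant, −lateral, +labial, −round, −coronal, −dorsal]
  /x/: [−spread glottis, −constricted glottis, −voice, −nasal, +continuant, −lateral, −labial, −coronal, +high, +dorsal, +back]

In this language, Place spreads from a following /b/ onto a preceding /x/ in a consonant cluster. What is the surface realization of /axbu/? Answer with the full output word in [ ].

The Place node dominates the terminals [labial], [round], [strident], [coronal], [anterior], [distributed], [high], [dorsal], [back].
Spreading Place from /b/ onto /x/ replaces those values with /b/'s: [+labial], [−round], [−coronal], [−dorsal]. Features outside Place ([spread glottis], [constricted glottis], [voice], …) stay as in /x/.
Among the inventory, only /f/ has exactly this specification, giving the surface form [afbu].

[afbu]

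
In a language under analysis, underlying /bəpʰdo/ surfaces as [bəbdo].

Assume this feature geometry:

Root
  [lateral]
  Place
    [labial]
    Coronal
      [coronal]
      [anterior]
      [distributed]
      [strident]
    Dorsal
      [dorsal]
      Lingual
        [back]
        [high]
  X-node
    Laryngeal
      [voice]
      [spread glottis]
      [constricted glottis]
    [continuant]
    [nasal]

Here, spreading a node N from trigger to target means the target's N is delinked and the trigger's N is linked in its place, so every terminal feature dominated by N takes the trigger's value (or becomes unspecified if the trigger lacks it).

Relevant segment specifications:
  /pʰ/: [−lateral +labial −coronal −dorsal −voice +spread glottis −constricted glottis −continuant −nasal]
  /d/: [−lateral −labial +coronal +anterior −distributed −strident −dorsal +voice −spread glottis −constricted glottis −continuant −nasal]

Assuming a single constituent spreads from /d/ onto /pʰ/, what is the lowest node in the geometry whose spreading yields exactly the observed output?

Laryngeal

/pʰ/ and [b] differ in [voice], [spread glottis]; every other specified feature is identical.
Tracing each changed feature up the tree, the paths first meet at Laryngeal; any lower node misses at least one of them.
If Laryngeal spreads, every terminal under it takes /d/'s value, producing [b] as observed.
Features on which the two segments disagree outside Laryngeal, such as [labial], [coronal], are unchanged — nothing dominating them spread, and Laryngeal is the minimal sufficient constituent.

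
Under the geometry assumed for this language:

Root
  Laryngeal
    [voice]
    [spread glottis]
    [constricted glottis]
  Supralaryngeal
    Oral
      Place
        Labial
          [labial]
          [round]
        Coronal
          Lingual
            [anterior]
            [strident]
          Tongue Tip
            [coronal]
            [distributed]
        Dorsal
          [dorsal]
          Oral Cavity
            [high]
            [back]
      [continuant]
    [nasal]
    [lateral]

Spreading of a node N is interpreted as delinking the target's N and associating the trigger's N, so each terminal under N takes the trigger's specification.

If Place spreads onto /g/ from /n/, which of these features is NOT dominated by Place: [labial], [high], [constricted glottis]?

Place dominates exactly [labial], [round], [anterior], [strident], [coronal], [distributed], [dorsal], [high], [back].
[high], [labial] all lie under Place, so they are overwritten when Place spreads.
[constricted glottis] attaches under Laryngeal, not under Place, so /g/ retains its own value for [constricted glottis].

[constricted glottis]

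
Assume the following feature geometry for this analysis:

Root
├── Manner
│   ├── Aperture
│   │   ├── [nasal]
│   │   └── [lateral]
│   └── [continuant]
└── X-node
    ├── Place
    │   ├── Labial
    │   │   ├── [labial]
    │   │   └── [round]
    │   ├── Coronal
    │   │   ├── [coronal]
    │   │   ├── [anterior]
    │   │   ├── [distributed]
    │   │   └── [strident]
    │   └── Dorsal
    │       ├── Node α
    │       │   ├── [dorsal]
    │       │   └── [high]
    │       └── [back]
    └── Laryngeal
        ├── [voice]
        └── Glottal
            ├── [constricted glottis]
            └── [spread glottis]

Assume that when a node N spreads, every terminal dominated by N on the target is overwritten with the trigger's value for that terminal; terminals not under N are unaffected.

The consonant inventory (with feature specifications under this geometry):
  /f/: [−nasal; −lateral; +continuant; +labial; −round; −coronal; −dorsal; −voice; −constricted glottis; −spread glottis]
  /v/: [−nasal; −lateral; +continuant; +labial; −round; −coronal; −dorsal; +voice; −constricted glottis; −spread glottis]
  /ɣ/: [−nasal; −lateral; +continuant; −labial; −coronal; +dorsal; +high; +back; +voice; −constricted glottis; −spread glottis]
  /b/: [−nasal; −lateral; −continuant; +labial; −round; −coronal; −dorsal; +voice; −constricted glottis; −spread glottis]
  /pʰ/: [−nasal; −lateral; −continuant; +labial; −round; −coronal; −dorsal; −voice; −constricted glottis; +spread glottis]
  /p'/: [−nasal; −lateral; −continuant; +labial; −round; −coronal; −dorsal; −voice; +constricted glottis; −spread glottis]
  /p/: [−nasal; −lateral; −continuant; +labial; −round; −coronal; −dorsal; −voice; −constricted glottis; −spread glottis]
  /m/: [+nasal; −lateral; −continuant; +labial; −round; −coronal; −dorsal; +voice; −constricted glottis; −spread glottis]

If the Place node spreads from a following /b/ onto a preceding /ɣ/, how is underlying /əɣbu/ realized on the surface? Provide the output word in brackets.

[əvbu]

Terminals under Place in this geometry: [labial], [round], [coronal], [anterior], [distributed], [strident], [dorsal], [high], [back].
After delinking /ɣ/'s Place and linking /b/'s, the affected terminals become [+labial], [−round], [−coronal], [−dorsal]; [nasal], [lateral], [continuant], … (outside Place) are retained from /ɣ/.
This feature bundle is that of [v], so /əɣbu/ surfaces as [əvbu].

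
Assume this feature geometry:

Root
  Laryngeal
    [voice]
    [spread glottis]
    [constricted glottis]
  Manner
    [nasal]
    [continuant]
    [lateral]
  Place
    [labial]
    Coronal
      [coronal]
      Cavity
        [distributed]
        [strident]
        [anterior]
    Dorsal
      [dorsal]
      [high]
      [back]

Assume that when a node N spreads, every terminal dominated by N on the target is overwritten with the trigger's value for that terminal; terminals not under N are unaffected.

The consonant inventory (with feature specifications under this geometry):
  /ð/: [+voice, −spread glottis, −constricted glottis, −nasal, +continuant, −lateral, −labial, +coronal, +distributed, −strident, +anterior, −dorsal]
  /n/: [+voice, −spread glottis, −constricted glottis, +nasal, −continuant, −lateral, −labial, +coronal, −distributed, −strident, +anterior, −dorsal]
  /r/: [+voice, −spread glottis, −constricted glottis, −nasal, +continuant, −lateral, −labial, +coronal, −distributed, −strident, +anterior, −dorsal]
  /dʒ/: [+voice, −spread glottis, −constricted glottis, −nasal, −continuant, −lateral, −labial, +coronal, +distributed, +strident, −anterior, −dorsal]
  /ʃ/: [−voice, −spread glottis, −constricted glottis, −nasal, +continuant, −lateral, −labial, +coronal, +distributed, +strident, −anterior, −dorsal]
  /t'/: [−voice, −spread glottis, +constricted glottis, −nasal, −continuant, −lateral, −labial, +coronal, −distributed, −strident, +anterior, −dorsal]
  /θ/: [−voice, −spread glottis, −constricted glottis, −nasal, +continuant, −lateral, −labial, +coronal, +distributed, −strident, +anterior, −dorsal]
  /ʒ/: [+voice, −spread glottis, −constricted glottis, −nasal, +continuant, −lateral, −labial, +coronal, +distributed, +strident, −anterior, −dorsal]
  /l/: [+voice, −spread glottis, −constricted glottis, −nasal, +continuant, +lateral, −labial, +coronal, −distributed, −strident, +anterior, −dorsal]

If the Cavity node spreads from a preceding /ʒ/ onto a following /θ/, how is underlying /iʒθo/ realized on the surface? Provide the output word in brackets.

[iʒʃo]

Cavity immediately or transitively dominates [distributed], [strident], [anterior].
The target acquires /ʒ/'s values for everything under Cavity — [+distributed], [+strident], [−anterior] — while keeping its own [voice], [spread glottis], [constricted glottis], ….
This feature bundle is that of [ʃ], so /iʒθo/ surfaces as [iʒʃo].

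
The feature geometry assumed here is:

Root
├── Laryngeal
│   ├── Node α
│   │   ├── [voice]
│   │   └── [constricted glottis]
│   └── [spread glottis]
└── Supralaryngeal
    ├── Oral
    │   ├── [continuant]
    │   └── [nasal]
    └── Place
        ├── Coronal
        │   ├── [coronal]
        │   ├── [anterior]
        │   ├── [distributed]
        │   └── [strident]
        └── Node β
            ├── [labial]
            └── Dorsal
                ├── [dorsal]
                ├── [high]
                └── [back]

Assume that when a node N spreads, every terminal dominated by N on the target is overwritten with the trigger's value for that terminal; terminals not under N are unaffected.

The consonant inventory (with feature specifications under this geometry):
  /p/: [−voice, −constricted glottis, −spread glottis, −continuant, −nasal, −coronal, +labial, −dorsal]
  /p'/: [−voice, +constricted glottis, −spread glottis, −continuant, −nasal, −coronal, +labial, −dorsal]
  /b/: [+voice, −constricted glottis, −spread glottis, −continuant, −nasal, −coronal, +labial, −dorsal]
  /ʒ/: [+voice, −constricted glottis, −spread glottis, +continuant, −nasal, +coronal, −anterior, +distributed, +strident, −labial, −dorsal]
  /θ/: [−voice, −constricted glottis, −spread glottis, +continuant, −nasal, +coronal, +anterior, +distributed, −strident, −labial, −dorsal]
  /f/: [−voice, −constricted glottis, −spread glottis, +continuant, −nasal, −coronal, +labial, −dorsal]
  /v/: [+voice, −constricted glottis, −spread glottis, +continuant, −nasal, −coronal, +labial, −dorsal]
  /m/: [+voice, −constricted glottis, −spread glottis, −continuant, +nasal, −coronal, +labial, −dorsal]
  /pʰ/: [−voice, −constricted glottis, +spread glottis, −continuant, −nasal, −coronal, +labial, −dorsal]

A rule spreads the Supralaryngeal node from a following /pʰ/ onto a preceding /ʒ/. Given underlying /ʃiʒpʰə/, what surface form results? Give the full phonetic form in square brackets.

[ʃibpʰə]

Terminals under Supralaryngeal in this geometry: [continuant], [nasal], [coronal], [anterior], [distributed], [strident], [labial], [dorsal], [high], [back].
Spreading Supralaryngeal from /pʰ/ onto /ʒ/ replaces those values with /pʰ/'s: [−continuant], [−nasal], [−coronal], [+labial], [−dorsal]. Features outside Supralaryngeal ([voice], [constricted glottis], [spread glottis]) stay as in /ʒ/.
This feature bundle is that of [b], so /ʃiʒpʰə/ surfaces as [ʃibpʰə].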